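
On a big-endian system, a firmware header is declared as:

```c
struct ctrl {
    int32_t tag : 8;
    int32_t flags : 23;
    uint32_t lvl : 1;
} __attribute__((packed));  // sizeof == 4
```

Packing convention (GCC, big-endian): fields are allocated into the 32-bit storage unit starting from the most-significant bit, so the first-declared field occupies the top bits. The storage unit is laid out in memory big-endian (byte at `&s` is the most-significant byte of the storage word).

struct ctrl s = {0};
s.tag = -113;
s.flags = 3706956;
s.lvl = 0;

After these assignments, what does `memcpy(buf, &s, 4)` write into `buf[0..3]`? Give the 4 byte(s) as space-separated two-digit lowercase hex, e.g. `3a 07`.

8f 71 20 98

tag (8b) val=-113 bits=0x8f at bit 24: 0x8f000000
flags (23b) val=3706956 bits=0x38904c at bit 1: 0x8f712098
lvl (1b) val=0 bits=0x0 at bit 0: 0x8f712098
word = 0x8f712098 → big-endian bytes:
  [0]=0x8f  [1]=0x71  [2]=0x20  [3]=0x98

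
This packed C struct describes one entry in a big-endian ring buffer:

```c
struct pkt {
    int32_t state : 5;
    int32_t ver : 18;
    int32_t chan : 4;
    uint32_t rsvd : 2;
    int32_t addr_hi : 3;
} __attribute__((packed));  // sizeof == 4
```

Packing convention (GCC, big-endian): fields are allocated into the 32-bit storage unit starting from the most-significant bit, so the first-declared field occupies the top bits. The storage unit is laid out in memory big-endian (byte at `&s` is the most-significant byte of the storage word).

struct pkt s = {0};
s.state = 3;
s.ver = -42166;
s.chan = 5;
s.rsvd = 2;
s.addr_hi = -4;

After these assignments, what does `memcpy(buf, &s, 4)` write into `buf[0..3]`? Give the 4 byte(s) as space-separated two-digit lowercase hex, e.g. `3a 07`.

1e b6 94 b4

state (5b) val=3 bits=0x3 at bit 27: 0x18000000
ver (18b) val=-42166 bits=0x35b4a at bit 9: 0x1eb69400
chan (4b) val=5 bits=0x5 at bit 5: 0x1eb694a0
rsvd (2b) val=2 bits=0x2 at bit 3: 0x1eb694b0
addr_hi (3b) val=-4 bits=0x4 at bit 0: 0x1eb694b4
word = 0x1eb694b4 → big-endian bytes:
  [0]=0x1e  [1]=0xb6  [2]=0x94  [3]=0xb4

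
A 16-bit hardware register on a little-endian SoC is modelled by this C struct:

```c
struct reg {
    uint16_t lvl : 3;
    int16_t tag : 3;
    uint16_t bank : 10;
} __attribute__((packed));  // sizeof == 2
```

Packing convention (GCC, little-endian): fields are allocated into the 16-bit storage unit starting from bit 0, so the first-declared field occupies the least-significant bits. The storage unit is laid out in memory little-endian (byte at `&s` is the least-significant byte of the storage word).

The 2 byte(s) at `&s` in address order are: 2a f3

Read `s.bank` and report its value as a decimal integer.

[0]=0x2a [1]=0xf3 (little-endian) → word 0xf32a
lvl:3 @ bit 0 → (0xf32a>>0)&0x7 = 0x2
tag:3 @ bit 3 → (0xf32a>>3)&0x7 = 0x5
bank:10 @ bit 6 → (0xf32a>>6)&0x3ff = 0x3cc  ←

972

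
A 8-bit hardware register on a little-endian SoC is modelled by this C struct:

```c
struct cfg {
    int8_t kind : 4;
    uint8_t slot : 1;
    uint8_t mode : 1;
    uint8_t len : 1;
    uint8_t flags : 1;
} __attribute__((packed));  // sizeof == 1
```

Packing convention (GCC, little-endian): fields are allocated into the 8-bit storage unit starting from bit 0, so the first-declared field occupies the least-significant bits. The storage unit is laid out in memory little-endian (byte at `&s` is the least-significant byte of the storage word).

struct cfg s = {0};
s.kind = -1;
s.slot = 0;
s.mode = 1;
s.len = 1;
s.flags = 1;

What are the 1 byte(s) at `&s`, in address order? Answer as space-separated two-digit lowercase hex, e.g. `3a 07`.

ef

kind:4 = -1 → 0xf << 0 → word 0x0f
slot:1 = 0 → 0x0 << 4 → word 0x0f
mode:1 = 1 → 0x1 << 5 → word 0x2f
len:1 = 1 → 0x1 << 6 → word 0x6f
flags:1 = 1 → 0x1 << 7 → word 0xef
word = 0xef → little-endian bytes:
  [0]=0xef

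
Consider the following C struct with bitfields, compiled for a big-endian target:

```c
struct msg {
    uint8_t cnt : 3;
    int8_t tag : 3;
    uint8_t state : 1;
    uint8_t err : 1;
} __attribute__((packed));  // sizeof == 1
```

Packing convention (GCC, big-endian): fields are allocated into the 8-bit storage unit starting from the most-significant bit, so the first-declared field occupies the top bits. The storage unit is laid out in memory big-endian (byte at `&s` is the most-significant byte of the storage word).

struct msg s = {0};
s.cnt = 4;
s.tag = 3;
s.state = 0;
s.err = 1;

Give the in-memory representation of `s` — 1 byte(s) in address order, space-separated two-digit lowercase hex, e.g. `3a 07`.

[5+:3] cnt=4 & 0x7 = 0x4; word=0x80
[2+:3] tag=3 & 0x7 = 0x3; word=0x8c
[1+:1] state=0 & 0x1 = 0x0; word=0x8c
[0+:1] err=1 & 0x1 = 0x1; word=0x8d
word = 0x8d → big-endian bytes:
  [0]=0x8d

8d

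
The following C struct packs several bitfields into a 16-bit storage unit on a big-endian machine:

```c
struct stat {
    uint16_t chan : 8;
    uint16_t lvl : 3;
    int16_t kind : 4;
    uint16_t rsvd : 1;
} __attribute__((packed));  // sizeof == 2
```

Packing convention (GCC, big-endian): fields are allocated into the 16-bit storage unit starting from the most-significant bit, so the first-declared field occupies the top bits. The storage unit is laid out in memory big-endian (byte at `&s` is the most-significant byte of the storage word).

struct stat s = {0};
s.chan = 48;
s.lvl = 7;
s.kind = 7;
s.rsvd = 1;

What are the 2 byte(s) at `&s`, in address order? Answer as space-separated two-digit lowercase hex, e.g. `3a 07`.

chan:8 = 48 → 0x30 << 8 → word 0x3000
lvl:3 = 7 → 0x7 << 5 → word 0x30e0
kind:4 = 7 → 0x7 << 1 → word 0x30ee
rsvd:1 = 1 → 0x1 << 0 → word 0x30ef
word = 0x30ef → big-endian bytes:
  [0]=0x30  [1]=0xef

30 ef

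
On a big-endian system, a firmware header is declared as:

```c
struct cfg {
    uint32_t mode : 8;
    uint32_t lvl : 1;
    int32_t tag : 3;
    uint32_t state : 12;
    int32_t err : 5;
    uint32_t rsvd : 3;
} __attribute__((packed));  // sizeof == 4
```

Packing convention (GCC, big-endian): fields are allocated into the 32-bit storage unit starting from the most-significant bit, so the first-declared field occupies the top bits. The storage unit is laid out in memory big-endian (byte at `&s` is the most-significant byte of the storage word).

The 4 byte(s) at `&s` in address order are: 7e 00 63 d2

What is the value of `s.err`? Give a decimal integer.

[0]=0x7e [1]=0x00 [2]=0x63 [3]=0xd2 (big-endian) → word 0x7e0063d2
mode:8 @ bit 24 → (0x7e0063d2>>24)&0xff = 0x7e
lvl:1 @ bit 23 → (0x7e0063d2>>23)&0x1 = 0x0
tag:3 @ bit 20 → (0x7e0063d2>>20)&0x7 = 0x0
state:12 @ bit 8 → (0x7e0063d2>>8)&0xfff = 0x63
err:5 @ bit 3 → (0x7e0063d2>>3)&0x1f = 0x1a  ←
rsvd:3 @ bit 0 → (0x7e0063d2>>0)&0x7 = 0x2
err signed 5b, MSB=1: 26 - 32 = -6

-6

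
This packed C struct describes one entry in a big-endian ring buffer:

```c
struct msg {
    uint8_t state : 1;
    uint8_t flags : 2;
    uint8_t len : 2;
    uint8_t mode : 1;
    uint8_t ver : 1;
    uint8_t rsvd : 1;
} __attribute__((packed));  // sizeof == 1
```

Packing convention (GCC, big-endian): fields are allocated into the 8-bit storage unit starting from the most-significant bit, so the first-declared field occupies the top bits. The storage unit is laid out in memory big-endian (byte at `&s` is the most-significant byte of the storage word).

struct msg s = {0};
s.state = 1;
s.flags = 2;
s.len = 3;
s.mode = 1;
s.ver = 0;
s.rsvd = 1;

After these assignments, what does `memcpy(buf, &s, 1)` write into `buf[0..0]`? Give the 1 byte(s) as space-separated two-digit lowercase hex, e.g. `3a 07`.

state (1b) val=1 bits=0x1 at bit 7: 0x80
flags (2b) val=2 bits=0x2 at bit 5: 0xc0
len (2b) val=3 bits=0x3 at bit 3: 0xd8
mode (1b) val=1 bits=0x1 at bit 2: 0xdc
ver (1b) val=0 bits=0x0 at bit 1: 0xdc
rsvd (1b) val=1 bits=0x1 at bit 0: 0xdd
word = 0xdd → big-endian bytes:
  [0]=0xdd

dd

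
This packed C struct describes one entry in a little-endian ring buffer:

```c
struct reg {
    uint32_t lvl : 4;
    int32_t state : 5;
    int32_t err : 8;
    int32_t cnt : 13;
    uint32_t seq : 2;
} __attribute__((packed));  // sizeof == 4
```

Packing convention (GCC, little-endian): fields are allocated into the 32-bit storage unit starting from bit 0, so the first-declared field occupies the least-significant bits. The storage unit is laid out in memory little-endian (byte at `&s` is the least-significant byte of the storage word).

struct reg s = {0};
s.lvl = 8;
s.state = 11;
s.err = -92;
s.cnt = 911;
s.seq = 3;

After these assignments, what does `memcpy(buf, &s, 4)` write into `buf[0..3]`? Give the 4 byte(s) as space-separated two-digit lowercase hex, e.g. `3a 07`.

lvl:4 = 8 → 0x8 << 0 → word 0x00000008
state:5 = 11 → 0xb << 4 → word 0x000000b8
err:8 = -92 → 0xa4 << 9 → word 0x000148b8
cnt:13 = 911 → 0x38f << 17 → word 0x071f48b8
seq:2 = 3 → 0x3 << 30 → word 0xc71f48b8
word = 0xc71f48b8 → little-endian bytes:
  [0]=0xb8  [1]=0x48  [2]=0x1f  [3]=0xc7

b8 48 1f c7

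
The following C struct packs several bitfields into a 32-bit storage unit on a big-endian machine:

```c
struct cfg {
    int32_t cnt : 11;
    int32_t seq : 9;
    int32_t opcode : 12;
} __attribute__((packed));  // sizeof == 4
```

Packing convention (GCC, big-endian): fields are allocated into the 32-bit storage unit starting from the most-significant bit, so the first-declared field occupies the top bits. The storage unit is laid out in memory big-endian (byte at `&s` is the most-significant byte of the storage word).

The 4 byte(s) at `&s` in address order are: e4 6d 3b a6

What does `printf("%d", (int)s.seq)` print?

211

[0]=0xe4 [1]=0x6d [2]=0x3b [3]=0xa6 (big-endian) → word 0xe46d3ba6
cnt:11 @ bit 21 → (0xe46d3ba6>>21)&0x7ff = 0x723
seq:9 @ bit 12 → (0xe46d3ba6>>12)&0x1ff = 0xd3  ←
opcode:12 @ bit 0 → (0xe46d3ba6>>0)&0xfff = 0xba6
seq signed 9b, MSB=0: value = 211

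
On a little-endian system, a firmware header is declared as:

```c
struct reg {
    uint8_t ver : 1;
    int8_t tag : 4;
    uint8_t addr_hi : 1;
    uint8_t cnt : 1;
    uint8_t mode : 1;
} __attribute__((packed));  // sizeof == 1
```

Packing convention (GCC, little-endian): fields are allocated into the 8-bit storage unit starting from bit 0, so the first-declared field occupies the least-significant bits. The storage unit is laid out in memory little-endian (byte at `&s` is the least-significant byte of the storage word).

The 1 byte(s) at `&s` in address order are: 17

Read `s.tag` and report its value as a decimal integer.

-5

[0]=0x17 (little-endian) → word 0x17
ver [0+:1] = (word>>0) & 0x1 = 1
tag [1+:4] = (word>>1) & 0xf = 11  ←
addr_hi [5+:1] = (word>>5) & 0x1 = 0
cnt [6+:1] = (word>>6) & 0x1 = 0
mode [7+:1] = (word>>7) & 0x1 = 0
tag signed 4b, MSB=1: 11 - 16 = -5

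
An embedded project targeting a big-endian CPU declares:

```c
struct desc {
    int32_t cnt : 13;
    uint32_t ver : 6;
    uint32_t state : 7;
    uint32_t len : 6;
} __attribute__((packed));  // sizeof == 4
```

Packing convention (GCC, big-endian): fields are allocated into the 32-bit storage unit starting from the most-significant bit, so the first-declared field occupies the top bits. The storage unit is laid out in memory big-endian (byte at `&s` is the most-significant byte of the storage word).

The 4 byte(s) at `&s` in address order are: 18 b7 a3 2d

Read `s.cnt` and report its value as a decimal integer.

[0]=0x18 [1]=0xb7 [2]=0xa3 [3]=0x2d (big-endian) → word 0x18b7a32d
cnt:13 @ bit 19 → (0x18b7a32d>>19)&0x1fff = 0x316  ←
ver:6 @ bit 13 → (0x18b7a32d>>13)&0x3f = 0x3d
state:7 @ bit 6 → (0x18b7a32d>>6)&0x7f = 0xc
len:6 @ bit 0 → (0x18b7a32d>>0)&0x3f = 0x2d
cnt signed 13b, MSB=0: value = 790

790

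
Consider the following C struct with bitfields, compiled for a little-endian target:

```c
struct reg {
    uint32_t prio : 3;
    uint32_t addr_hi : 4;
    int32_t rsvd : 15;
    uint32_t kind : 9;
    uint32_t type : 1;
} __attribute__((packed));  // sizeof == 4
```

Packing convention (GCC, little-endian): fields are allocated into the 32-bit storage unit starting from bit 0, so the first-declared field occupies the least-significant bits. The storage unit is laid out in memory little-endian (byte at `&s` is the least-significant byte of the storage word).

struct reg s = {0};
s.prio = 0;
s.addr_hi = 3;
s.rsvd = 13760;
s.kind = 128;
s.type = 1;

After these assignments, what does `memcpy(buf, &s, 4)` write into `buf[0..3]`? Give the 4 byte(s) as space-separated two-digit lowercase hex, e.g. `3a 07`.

prio (3b) val=0 bits=0x0 at bit 0: 0x00000000
addr_hi (4b) val=3 bits=0x3 at bit 3: 0x00000018
rsvd (15b) val=13760 bits=0x35c0 at bit 7: 0x001ae018
kind (9b) val=128 bits=0x80 at bit 22: 0x201ae018
type (1b) val=1 bits=0x1 at bit 31: 0xa01ae018
word = 0xa01ae018 → little-endian bytes:
  [0]=0x18  [1]=0xe0  [2]=0x1a  [3]=0xa0

18 e0 1a a0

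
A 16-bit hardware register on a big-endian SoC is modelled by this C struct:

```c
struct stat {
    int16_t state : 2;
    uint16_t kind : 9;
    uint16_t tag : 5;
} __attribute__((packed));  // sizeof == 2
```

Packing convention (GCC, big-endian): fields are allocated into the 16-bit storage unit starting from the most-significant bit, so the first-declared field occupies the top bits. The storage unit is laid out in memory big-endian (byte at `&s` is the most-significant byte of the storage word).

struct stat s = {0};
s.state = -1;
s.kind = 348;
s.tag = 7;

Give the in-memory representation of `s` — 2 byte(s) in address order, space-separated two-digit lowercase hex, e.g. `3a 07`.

[14+:2] state=-1 & 0x3 = 0x3; word=0xc000
[5+:9] kind=348 & 0x1ff = 0x15c; word=0xeb80
[0+:5] tag=7 & 0x1f = 0x7; word=0xeb87
word = 0xeb87 → big-endian bytes:
  [0]=0xeb  [1]=0x87

eb 87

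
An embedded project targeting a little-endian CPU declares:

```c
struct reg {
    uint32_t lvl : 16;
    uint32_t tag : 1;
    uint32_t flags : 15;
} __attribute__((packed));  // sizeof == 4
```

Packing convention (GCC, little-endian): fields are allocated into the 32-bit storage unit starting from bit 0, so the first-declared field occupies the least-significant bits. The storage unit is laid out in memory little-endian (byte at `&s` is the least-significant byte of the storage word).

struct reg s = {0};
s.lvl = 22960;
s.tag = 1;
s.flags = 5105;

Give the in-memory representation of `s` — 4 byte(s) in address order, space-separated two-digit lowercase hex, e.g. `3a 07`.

b0 59 e3 27

[0+:16] lvl=22960 & 0xffff = 0x59b0; word=0x000059b0
[16+:1] tag=1 & 0x1 = 0x1; word=0x000159b0
[17+:15] flags=5105 & 0x7fff = 0x13f1; word=0x27e359b0
word = 0x27e359b0 → little-endian bytes:
  [0]=0xb0  [1]=0x59  [2]=0xe3  [3]=0x27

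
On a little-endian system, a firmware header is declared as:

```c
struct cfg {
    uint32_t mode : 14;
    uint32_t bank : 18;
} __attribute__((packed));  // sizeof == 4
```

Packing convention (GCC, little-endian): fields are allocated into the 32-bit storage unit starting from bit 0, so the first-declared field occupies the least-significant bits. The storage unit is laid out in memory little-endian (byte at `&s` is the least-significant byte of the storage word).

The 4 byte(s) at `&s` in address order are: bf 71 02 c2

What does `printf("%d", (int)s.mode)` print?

12735

[0]=0xbf [1]=0x71 [2]=0x02 [3]=0xc2 (little-endian) → word 0xc20271bf
mode [0+:14] = (word>>0) & 0x3fff = 12735  ←
bank [14+:18] = (word>>14) & 0x3ffff = 198665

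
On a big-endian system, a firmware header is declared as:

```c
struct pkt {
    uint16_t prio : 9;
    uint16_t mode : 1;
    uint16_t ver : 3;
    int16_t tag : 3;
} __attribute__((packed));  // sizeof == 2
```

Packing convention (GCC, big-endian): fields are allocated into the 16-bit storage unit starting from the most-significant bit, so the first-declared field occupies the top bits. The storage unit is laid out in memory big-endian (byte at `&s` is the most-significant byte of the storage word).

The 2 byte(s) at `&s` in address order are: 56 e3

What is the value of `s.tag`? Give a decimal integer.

[0]=0x56 [1]=0xe3 (big-endian) → word 0x56e3
prio [7+:9] = (word>>7) & 0x1ff = 173
mode [6+:1] = (word>>6) & 0x1 = 1
ver [3+:3] = (word>>3) & 0x7 = 4
tag [0+:3] = (word>>0) & 0x7 = 3  ←
tag signed 3b, MSB=0: value = 3

3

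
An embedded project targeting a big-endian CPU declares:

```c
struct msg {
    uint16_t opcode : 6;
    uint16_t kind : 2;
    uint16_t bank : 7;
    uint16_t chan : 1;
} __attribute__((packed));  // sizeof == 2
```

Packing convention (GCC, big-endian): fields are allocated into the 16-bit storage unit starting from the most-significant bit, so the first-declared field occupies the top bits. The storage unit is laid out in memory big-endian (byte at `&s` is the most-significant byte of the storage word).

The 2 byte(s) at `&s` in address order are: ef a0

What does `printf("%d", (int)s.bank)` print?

[0]=0xef [1]=0xa0 (big-endian) → word 0xefa0
opcode [10+:6] = (word>>10) & 0x3f = 59
kind [8+:2] = (word>>8) & 0x3 = 3
bank [1+:7] = (word>>1) & 0x7f = 80  ←
chan [0+:1] = (word>>0) & 0x1 = 0

80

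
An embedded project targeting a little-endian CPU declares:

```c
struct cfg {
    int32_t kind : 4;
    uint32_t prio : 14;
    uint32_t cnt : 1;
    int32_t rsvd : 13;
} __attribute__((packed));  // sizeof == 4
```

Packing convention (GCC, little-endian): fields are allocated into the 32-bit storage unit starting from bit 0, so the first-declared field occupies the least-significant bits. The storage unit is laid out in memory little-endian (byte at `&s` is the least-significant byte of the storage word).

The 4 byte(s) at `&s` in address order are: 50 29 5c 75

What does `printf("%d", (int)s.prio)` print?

661

[0]=0x50 [1]=0x29 [2]=0x5c [3]=0x75 (little-endian) → word 0x755c2950
kind:4 @ bit 0 → (0x755c2950>>0)&0xf = 0x0
prio:14 @ bit 4 → (0x755c2950>>4)&0x3fff = 0x295  ←
cnt:1 @ bit 18 → (0x755c2950>>18)&0x1 = 0x1
rsvd:13 @ bit 19 → (0x755c2950>>19)&0x1fff = 0xeab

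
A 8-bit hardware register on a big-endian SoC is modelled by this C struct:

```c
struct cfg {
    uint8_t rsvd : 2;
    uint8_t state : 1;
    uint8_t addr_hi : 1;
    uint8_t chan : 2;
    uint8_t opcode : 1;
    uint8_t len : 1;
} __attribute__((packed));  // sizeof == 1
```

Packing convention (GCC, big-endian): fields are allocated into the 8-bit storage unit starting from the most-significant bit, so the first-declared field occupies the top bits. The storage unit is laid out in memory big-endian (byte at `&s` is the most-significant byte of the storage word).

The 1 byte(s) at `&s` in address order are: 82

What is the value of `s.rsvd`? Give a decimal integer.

2

[0]=0x82 (big-endian) → word 0x82
rsvd:2 @ bit 6 → (0x82>>6)&0x3 = 0x2  ←
state:1 @ bit 5 → (0x82>>5)&0x1 = 0x0
addr_hi:1 @ bit 4 → (0x82>>4)&0x1 = 0x0
chan:2 @ bit 2 → (0x82>>2)&0x3 = 0x0
opcode:1 @ bit 1 → (0x82>>1)&0x1 = 0x1
len:1 @ bit 0 → (0x82>>0)&0x1 = 0x0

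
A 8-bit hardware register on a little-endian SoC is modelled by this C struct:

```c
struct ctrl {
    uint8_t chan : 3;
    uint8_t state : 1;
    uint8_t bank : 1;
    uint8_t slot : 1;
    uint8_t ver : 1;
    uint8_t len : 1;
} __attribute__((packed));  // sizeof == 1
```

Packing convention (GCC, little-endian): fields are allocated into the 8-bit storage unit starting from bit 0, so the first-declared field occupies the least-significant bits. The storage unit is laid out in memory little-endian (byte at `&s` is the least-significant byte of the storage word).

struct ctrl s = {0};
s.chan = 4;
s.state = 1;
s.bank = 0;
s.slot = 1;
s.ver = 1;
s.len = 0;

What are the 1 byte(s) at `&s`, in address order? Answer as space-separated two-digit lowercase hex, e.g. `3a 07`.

6c

chan:3 = 4 → 0x4 << 0 → word 0x04
state:1 = 1 → 0x1 << 3 → word 0x0c
bank:1 = 0 → 0x0 << 4 → word 0x0c
slot:1 = 1 → 0x1 << 5 → word 0x2c
ver:1 = 1 → 0x1 << 6 → word 0x6c
len:1 = 0 → 0x0 << 7 → word 0x6c
word = 0x6c → little-endian bytes:
  [0]=0x6c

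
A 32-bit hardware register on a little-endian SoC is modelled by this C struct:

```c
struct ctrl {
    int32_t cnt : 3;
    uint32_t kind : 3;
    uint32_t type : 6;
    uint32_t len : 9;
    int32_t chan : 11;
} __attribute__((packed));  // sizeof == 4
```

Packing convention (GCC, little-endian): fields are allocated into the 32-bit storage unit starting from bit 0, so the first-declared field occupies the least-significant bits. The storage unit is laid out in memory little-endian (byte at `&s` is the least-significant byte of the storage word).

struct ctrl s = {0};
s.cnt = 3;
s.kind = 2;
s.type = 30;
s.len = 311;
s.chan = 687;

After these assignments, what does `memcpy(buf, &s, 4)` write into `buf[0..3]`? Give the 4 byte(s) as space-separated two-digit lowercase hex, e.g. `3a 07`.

93 77 f3 55

cnt (3b) val=3 bits=0x3 at bit 0: 0x00000003
kind (3b) val=2 bits=0x2 at bit 3: 0x00000013
type (6b) val=30 bits=0x1e at bit 6: 0x00000793
len (9b) val=311 bits=0x137 at bit 12: 0x00137793
chan (11b) val=687 bits=0x2af at bit 21: 0x55f37793
word = 0x55f37793 → little-endian bytes:
  [0]=0x93  [1]=0x77  [2]=0xf3  [3]=0x55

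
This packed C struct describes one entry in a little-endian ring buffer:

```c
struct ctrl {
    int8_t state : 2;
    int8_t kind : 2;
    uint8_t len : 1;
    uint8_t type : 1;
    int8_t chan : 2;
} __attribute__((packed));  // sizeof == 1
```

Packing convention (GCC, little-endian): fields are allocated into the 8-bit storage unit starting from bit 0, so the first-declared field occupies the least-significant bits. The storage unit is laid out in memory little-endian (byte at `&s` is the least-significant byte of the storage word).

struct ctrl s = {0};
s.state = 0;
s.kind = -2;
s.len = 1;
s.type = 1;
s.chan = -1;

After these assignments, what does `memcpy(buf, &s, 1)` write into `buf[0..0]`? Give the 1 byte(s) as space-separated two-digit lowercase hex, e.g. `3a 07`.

f8

state:2 = 0 → 0x0 << 0 → word 0x00
kind:2 = -2 → 0x2 << 2 → word 0x08
len:1 = 1 → 0x1 << 4 → word 0x18
type:1 = 1 → 0x1 << 5 → word 0x38
chan:2 = -1 → 0x3 << 6 → word 0xf8
word = 0xf8 → little-endian bytes:
  [0]=0xf8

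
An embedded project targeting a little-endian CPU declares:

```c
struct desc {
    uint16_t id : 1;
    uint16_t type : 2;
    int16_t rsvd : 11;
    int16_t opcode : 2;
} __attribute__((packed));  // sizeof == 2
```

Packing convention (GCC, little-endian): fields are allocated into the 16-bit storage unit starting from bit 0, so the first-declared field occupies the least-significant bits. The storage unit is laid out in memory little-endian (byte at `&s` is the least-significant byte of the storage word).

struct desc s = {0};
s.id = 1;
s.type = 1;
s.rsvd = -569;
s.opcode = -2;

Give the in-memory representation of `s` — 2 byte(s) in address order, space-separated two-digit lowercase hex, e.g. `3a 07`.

[0+:1] id=1 & 0x1 = 0x1; word=0x0001
[1+:2] type=1 & 0x3 = 0x1; word=0x0003
[3+:11] rsvd=-569 & 0x7ff = 0x5c7; word=0x2e3b
[14+:2] opcode=-2 & 0x3 = 0x2; word=0xae3b
word = 0xae3b → little-endian bytes:
  [0]=0x3b  [1]=0xae

3b ae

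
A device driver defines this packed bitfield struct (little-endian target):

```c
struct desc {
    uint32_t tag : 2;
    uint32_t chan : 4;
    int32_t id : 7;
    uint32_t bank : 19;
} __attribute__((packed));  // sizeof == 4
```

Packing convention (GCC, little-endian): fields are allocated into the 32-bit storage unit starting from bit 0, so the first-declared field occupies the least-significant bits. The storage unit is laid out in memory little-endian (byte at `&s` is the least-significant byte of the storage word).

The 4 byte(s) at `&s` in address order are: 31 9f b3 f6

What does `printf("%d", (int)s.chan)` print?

[0]=0x31 [1]=0x9f [2]=0xb3 [3]=0xf6 (little-endian) → word 0xf6b39f31
tag:2 @ bit 0 → (0xf6b39f31>>0)&0x3 = 0x1
chan:4 @ bit 2 → (0xf6b39f31>>2)&0xf = 0xc  ←
id:7 @ bit 6 → (0xf6b39f31>>6)&0x7f = 0x7c
bank:19 @ bit 13 → (0xf6b39f31>>13)&0x7ffff = 0x7b59c

12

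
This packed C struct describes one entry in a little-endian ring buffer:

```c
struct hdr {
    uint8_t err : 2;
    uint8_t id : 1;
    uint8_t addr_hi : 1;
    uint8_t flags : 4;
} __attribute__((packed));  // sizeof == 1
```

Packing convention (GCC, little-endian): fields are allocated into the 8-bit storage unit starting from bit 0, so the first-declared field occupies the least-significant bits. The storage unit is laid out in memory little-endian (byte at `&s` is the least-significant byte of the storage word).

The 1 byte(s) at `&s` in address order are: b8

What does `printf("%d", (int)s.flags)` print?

[0]=0xb8 (little-endian) → word 0xb8
err [0+:2] = (word>>0) & 0x3 = 0
id [2+:1] = (word>>2) & 0x1 = 0
addr_hi [3+:1] = (word>>3) & 0x1 = 1
flags [4+:4] = (word>>4) & 0xf = 11  ←

11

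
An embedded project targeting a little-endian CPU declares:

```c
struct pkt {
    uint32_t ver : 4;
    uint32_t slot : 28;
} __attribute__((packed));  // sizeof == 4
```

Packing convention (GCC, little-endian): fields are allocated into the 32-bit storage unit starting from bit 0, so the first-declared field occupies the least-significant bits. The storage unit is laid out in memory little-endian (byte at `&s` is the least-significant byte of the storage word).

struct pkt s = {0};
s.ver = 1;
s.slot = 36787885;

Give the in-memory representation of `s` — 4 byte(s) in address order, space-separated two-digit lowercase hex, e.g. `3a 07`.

d1 6a 15 23

ver (4b) val=1 bits=0x1 at bit 0: 0x00000001
slot (28b) val=36787885 bits=0x23156ad at bit 4: 0x23156ad1
word = 0x23156ad1 → little-endian bytes:
  [0]=0xd1  [1]=0x6a  [2]=0x15  [3]=0x23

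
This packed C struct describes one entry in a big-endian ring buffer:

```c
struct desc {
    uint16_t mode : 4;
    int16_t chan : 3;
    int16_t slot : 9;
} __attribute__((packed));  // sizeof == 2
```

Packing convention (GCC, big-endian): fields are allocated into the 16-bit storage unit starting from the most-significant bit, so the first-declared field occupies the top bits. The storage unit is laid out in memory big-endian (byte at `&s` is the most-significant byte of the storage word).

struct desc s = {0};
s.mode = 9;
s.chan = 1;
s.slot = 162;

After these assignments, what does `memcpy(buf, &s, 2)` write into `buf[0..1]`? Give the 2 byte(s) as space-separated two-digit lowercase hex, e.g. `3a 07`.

92 a2

mode:4 = 9 → 0x9 << 12 → word 0x9000
chan:3 = 1 → 0x1 << 9 → word 0x9200
slot:9 = 162 → 0xa2 << 0 → word 0x92a2
word = 0x92a2 → big-endian bytes:
  [0]=0x92  [1]=0xa2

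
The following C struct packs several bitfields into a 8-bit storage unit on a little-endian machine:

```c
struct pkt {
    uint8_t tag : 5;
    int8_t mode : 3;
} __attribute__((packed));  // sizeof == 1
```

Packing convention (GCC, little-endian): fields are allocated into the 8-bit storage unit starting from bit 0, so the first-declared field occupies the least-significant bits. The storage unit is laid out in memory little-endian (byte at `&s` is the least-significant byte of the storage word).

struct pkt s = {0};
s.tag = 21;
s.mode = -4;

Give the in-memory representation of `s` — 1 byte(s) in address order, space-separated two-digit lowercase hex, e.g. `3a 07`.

tag:5 = 21 → 0x15 << 0 → word 0x15
mode:3 = -4 → 0x4 << 5 → word 0x95
word = 0x95 → little-endian bytes:
  [0]=0x95

95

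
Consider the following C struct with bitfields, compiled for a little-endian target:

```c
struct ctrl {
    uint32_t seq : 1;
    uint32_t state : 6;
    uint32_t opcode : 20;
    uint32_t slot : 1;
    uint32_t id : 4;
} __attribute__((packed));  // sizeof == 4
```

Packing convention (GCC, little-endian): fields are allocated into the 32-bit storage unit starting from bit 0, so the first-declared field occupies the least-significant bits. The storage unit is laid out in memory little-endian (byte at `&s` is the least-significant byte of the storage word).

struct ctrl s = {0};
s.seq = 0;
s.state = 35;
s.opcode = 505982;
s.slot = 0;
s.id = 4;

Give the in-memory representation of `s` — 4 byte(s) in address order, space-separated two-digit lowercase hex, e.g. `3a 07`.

46 3f dc 43

seq (1b) val=0 bits=0x0 at bit 0: 0x00000000
state (6b) val=35 bits=0x23 at bit 1: 0x00000046
opcode (20b) val=505982 bits=0x7b87e at bit 7: 0x03dc3f46
slot (1b) val=0 bits=0x0 at bit 27: 0x03dc3f46
id (4b) val=4 bits=0x4 at bit 28: 0x43dc3f46
word = 0x43dc3f46 → little-endian bytes:
  [0]=0x46  [1]=0x3f  [2]=0xdc  [3]=0x43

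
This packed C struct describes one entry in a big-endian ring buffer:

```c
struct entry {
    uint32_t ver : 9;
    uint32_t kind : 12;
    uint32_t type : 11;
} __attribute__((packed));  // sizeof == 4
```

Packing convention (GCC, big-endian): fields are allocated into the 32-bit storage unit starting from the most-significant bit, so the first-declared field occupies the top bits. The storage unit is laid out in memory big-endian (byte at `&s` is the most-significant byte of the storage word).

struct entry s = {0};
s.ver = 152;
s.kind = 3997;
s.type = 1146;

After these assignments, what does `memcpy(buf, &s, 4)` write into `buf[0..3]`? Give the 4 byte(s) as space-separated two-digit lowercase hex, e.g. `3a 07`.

4c 7c ec 7a

[23+:9] ver=152 & 0x1ff = 0x98; word=0x4c000000
[11+:12] kind=3997 & 0xfff = 0xf9d; word=0x4c7ce800
[0+:11] type=1146 & 0x7ff = 0x47a; word=0x4c7cec7a
word = 0x4c7cec7a → big-endian bytes:
  [0]=0x4c  [1]=0x7c  [2]=0xec  [3]=0x7a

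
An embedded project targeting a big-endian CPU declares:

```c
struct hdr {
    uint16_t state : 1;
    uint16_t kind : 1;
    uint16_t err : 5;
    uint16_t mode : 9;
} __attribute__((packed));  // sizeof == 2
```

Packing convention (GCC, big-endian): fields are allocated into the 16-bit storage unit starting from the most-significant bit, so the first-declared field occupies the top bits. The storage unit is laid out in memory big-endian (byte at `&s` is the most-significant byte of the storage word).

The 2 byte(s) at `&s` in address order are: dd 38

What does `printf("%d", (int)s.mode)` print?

[0]=0xdd [1]=0x38 (big-endian) → word 0xdd38
state [15+:1] = (word>>15) & 0x1 = 1
kind [14+:1] = (word>>14) & 0x1 = 1
err [9+:5] = (word>>9) & 0x1f = 14
mode [0+:9] = (word>>0) & 0x1ff = 312  ←

312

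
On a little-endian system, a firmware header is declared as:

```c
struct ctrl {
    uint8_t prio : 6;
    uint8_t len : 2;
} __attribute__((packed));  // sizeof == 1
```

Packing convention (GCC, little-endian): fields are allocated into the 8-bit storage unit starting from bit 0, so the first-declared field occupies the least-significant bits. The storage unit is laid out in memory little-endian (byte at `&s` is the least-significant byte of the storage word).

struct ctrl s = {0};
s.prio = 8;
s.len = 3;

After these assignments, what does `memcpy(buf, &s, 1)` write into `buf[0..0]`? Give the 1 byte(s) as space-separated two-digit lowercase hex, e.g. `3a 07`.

[0+:6] prio=8 & 0x3f = 0x8; word=0x08
[6+:2] len=3 & 0x3 = 0x3; word=0xc8
word = 0xc8 → little-endian bytes:
  [0]=0xc8

c8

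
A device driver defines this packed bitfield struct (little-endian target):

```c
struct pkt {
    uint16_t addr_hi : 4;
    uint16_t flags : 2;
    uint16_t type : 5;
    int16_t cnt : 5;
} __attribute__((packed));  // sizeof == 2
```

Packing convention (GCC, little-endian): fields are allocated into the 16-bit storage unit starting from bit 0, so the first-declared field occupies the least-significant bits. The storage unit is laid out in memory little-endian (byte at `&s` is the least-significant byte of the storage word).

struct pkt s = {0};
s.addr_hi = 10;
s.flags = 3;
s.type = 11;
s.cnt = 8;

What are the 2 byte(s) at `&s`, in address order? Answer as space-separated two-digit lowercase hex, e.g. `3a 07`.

fa 42

addr_hi (4b) val=10 bits=0xa at bit 0: 0x000a
flags (2b) val=3 bits=0x3 at bit 4: 0x003a
type (5b) val=11 bits=0xb at bit 6: 0x02fa
cnt (5b) val=8 bits=0x8 at bit 11: 0x42fa
word = 0x42fa → little-endian bytes:
  [0]=0xfa  [1]=0x42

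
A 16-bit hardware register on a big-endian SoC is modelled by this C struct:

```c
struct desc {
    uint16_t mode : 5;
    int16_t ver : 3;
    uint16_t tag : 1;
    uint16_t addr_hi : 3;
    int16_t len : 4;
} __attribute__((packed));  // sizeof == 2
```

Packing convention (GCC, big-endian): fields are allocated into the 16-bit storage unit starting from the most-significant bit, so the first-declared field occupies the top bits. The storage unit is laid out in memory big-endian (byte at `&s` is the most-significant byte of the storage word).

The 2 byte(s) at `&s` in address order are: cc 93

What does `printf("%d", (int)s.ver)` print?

-4

[0]=0xcc [1]=0x93 (big-endian) → word 0xcc93
mode:5 @ bit 11 → (0xcc93>>11)&0x1f = 0x19
ver:3 @ bit 8 → (0xcc93>>8)&0x7 = 0x4  ←
tag:1 @ bit 7 → (0xcc93>>7)&0x1 = 0x1
addr_hi:3 @ bit 4 → (0xcc93>>4)&0x7 = 0x1
len:4 @ bit 0 → (0xcc93>>0)&0xf = 0x3
ver signed 3b, MSB=1: 4 - 8 = -4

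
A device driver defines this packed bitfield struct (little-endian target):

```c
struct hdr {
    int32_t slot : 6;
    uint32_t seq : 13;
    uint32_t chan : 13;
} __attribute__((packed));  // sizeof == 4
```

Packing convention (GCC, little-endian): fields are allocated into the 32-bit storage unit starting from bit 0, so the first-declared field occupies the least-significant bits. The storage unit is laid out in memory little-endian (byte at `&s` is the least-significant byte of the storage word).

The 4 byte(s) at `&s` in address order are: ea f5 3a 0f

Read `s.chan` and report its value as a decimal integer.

[0]=0xea [1]=0xf5 [2]=0x3a [3]=0x0f (little-endian) → word 0x0f3af5ea
slot:6 @ bit 0 → (0x0f3af5ea>>0)&0x3f = 0x2a
seq:13 @ bit 6 → (0x0f3af5ea>>6)&0x1fff = 0xbd7
chan:13 @ bit 19 → (0x0f3af5ea>>19)&0x1fff = 0x1e7  ←

487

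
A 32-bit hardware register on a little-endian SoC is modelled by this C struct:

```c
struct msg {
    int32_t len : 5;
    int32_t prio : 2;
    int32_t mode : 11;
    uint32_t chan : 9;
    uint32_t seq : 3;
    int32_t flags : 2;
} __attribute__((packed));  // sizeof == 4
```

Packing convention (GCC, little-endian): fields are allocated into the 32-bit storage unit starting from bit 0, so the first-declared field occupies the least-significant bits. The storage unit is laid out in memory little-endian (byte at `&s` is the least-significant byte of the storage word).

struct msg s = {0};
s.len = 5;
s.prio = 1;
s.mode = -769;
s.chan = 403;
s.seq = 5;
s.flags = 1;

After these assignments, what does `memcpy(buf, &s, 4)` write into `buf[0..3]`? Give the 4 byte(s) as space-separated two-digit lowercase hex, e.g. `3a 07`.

a5 7f 4e 6e

len (5b) val=5 bits=0x5 at bit 0: 0x00000005
prio (2b) val=1 bits=0x1 at bit 5: 0x00000025
mode (11b) val=-769 bits=0x4ff at bit 7: 0x00027fa5
chan (9b) val=403 bits=0x193 at bit 18: 0x064e7fa5
seq (3b) val=5 bits=0x5 at bit 27: 0x2e4e7fa5
flags (2b) val=1 bits=0x1 at bit 30: 0x6e4e7fa5
word = 0x6e4e7fa5 → little-endian bytes:
  [0]=0xa5  [1]=0x7f  [2]=0x4e  [3]=0x6e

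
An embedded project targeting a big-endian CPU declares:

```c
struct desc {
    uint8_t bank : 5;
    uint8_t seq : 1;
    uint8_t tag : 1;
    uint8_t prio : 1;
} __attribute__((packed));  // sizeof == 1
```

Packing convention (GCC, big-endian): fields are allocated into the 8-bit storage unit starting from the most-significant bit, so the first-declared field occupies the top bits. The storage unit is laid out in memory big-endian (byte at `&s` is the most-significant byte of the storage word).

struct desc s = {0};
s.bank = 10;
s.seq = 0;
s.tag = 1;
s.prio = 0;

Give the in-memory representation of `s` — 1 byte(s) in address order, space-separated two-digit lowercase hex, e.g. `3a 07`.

52

bank (5b) val=10 bits=0xa at bit 3: 0x50
seq (1b) val=0 bits=0x0 at bit 2: 0x50
tag (1b) val=1 bits=0x1 at bit 1: 0x52
prio (1b) val=0 bits=0x0 at bit 0: 0x52
word = 0x52 → big-endian bytes:
  [0]=0x52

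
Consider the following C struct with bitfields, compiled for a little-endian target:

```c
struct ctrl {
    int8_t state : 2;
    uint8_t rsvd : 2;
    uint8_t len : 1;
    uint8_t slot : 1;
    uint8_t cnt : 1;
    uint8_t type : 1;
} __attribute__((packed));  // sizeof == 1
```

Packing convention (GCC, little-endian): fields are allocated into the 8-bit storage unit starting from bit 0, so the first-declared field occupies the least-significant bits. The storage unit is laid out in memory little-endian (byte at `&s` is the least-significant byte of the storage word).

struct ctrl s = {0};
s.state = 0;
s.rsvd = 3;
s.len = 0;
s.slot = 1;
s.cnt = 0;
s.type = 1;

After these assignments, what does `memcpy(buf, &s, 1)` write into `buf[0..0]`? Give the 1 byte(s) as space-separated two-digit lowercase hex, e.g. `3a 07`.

[0+:2] state=0 & 0x3 = 0x0; word=0x00
[2+:2] rsvd=3 & 0x3 = 0x3; word=0x0c
[4+:1] len=0 & 0x1 = 0x0; word=0x0c
[5+:1] slot=1 & 0x1 = 0x1; word=0x2c
[6+:1] cnt=0 & 0x1 = 0x0; word=0x2c
[7+:1] type=1 & 0x1 = 0x1; word=0xac
word = 0xac → little-endian bytes:
  [0]=0xac

ac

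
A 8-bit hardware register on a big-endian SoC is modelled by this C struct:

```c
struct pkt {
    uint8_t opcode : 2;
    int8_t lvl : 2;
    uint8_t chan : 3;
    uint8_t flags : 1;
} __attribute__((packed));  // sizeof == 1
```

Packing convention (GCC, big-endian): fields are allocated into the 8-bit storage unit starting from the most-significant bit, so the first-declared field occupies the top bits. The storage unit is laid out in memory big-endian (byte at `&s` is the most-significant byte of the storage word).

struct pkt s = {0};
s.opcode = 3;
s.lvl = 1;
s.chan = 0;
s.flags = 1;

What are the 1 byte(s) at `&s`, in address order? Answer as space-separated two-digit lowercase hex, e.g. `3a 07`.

opcode (2b) val=3 bits=0x3 at bit 6: 0xc0
lvl (2b) val=1 bits=0x1 at bit 4: 0xd0
chan (3b) val=0 bits=0x0 at bit 1: 0xd0
flags (1b) val=1 bits=0x1 at bit 0: 0xd1
word = 0xd1 → big-endian bytes:
  [0]=0xd1

d1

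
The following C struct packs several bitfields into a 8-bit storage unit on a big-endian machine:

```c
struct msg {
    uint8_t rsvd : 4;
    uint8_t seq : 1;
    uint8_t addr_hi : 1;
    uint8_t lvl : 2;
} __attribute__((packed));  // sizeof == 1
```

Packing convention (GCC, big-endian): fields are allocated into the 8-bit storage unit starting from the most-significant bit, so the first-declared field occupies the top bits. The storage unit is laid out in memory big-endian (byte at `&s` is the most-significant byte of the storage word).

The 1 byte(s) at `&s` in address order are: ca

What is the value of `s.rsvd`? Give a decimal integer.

[0]=0xca (big-endian) → word 0xca
rsvd:4 @ bit 4 → (0xca>>4)&0xf = 0xc  ←
seq:1 @ bit 3 → (0xca>>3)&0x1 = 0x1
addr_hi:1 @ bit 2 → (0xca>>2)&0x1 = 0x0
lvl:2 @ bit 0 → (0xca>>0)&0x3 = 0x2

12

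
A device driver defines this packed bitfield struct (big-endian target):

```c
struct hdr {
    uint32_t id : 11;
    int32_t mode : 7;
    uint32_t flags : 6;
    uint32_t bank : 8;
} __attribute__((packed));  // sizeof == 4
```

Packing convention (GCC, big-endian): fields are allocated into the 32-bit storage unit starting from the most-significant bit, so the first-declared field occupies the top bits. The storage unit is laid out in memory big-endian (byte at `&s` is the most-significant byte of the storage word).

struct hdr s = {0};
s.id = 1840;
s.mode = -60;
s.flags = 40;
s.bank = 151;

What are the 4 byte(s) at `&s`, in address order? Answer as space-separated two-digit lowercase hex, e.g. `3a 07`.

e6 11 28 97

id:11 = 1840 → 0x730 << 21 → word 0xe6000000
mode:7 = -60 → 0x44 << 14 → word 0xe6110000
flags:6 = 40 → 0x28 << 8 → word 0xe6112800
bank:8 = 151 → 0x97 << 0 → word 0xe6112897
word = 0xe6112897 → big-endian bytes:
  [0]=0xe6  [1]=0x11  [2]=0x28  [3]=0x97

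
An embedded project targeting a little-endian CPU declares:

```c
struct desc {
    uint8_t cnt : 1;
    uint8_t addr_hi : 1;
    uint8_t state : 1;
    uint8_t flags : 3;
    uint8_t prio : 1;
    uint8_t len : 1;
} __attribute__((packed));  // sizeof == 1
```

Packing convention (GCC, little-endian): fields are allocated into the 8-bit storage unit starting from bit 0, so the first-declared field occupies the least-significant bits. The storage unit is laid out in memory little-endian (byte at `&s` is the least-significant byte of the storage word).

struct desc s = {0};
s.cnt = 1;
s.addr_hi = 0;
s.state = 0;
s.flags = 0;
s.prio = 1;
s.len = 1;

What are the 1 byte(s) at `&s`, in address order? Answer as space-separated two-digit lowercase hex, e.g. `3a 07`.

c1

[0+:1] cnt=1 & 0x1 = 0x1; word=0x01
[1+:1] addr_hi=0 & 0x1 = 0x0; word=0x01
[2+:1] state=0 & 0x1 = 0x0; word=0x01
[3+:3] flags=0 & 0x7 = 0x0; word=0x01
[6+:1] prio=1 & 0x1 = 0x1; word=0x41
[7+:1] len=1 & 0x1 = 0x1; word=0xc1
word = 0xc1 → little-endian bytes:
  [0]=0xc1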